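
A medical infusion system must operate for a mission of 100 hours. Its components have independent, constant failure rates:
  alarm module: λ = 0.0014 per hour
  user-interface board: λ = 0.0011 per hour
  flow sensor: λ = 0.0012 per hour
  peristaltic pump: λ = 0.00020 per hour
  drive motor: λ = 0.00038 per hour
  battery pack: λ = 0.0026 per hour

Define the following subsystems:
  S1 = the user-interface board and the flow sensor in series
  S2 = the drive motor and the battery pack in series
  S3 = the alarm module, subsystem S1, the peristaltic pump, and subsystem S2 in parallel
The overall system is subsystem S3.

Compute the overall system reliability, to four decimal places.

R(alarm module) = exp(−0.0014 × 100) = 0.869358
R(user-interface board) = exp(−0.0011 × 100) = 0.895834
R(flow sensor) = exp(−0.0012 × 100) = 0.886920
R(peristaltic pump) = exp(−0.00020 × 100) = 0.980199
R(drive motor) = exp(−0.00038 × 100) = 0.962713
R(battery pack) = exp(−0.0026 × 100) = 0.771052
Series (user-interface board and flow sensor): 0.895834 × 0.886920 = 0.794533
Series (drive motor and battery pack): 0.962713 × 0.771052 = 0.742302
Parallel (alarm module, [0.794533], peristaltic pump, and [0.742302]): 1 − (1 − 0.869358)(1 − 0.794533)(1 − 0.980199)(1 − 0.742302) = 0.9999

0.9999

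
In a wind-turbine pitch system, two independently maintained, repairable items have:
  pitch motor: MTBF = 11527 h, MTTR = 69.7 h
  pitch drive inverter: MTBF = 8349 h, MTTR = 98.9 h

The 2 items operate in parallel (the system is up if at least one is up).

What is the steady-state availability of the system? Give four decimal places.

A(pitch motor) = MTBF/(MTBF+MTTR) = 11527/(11527+69.7) = 0.993990
A(pitch drive inverter) = MTBF/(MTBF+MTTR) = 8349/(8349+98.9) = 0.988293
Parallel availability: 1 − (1 − 0.993990)(1 − 0.988293) = 0.9999

0.9999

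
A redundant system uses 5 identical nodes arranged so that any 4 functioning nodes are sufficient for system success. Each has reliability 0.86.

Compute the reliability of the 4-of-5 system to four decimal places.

0.8533

R = Σ_{i=4}^{5} C(5,i) p^i (1−p)^{5−i} with p = 0.86
C(5,4)·0.86^4·0.14^1 = 0.382906
C(5,5)·0.86^5·0.14^0 = 0.470427
Sum = 0.8533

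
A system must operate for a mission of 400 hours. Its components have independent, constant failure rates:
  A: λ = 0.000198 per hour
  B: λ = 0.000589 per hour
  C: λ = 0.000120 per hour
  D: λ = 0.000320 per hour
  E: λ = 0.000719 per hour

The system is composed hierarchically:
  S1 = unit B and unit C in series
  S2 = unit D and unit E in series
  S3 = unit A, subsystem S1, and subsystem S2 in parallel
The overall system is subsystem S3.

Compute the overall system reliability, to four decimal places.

R(A) = exp(−0.000198 × 400) = 0.923855
R(B) = exp(−0.000589 × 400) = 0.790097
R(C) = exp(−0.000120 × 400) = 0.953134
R(D) = exp(−0.000320 × 400) = 0.879853
R(E) = exp(−0.000719 × 400) = 0.750062
Series (B and C): 0.790097 × 0.953134 = 0.753068
Series (D and E): 0.879853 × 0.750062 = 0.659944
Parallel (A, [0.753068], and [0.659944]): 1 − (1 − 0.923855)(1 − 0.753068)(1 − 0.659944) = 0.9936

0.9936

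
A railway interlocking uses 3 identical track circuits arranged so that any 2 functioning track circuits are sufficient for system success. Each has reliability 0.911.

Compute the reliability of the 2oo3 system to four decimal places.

R = Σ_{i=2}^{3} C(3,i) p^i (1−p)^{3−i} with p = 0.911
C(3,2)·0.911^2·0.089^1 = 0.221589
C(3,3)·0.911^3·0.089^0 = 0.756058
Sum = 0.9776

0.9776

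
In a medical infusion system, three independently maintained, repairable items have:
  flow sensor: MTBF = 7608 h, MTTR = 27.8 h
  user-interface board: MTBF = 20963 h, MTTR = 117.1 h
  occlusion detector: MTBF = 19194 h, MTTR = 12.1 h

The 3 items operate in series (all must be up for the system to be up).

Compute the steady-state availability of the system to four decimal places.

0.9902

A(flow sensor) = MTBF/(MTBF+MTTR) = 7608/(7608+27.8) = 0.996359
A(user-interface board) = MTBF/(MTBF+MTTR) = 20963/(20963+117.1) = 0.994445
A(occlusion detector) = MTBF/(MTBF+MTTR) = 19194/(19194+12.1) = 0.999370
Series availability: 0.996359 × 0.994445 × 0.999370 = 0.9902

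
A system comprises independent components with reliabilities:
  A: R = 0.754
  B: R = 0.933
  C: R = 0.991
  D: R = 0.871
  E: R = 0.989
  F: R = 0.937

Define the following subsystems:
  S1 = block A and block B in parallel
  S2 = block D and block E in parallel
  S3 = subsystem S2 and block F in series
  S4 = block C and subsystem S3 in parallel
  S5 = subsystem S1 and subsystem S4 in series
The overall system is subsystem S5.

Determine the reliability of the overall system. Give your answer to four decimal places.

Parallel (A and B): 1 − (1 − 0.754000)(1 − 0.933000) = 0.983518
Parallel (D and E): 1 − (1 − 0.871000)(1 − 0.989000) = 0.998581
Series ([0.998581] and F): 0.998581 × 0.937000 = 0.935670
Parallel (C and [0.935670]): 1 − (1 − 0.991000)(1 − 0.935670) = 0.999421
Series ([0.983518] and [0.999421]): 0.983518 × 0.999421 = 0.9829

0.9829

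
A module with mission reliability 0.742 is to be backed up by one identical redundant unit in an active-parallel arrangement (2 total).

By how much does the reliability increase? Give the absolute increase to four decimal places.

R_before = 0.742
R_after = 1 − (1 − 0.742)^2 = 0.9334
ΔR = 0.9334 − 0.742 = 0.1914

0.1914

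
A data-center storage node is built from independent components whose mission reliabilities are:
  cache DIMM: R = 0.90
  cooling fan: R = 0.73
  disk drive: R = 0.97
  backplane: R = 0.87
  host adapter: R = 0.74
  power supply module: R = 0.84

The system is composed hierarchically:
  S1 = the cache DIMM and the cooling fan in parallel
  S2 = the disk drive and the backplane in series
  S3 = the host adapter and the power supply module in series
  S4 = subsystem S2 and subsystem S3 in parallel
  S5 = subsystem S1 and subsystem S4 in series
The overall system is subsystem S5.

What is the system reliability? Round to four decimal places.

0.9155

Parallel (cache DIMM and cooling fan): 1 − (1 − 0.900000)(1 − 0.730000) = 0.973000
Series (disk drive and backplane): 0.970000 × 0.870000 = 0.843900
Series (host adapter and power supply module): 0.740000 × 0.840000 = 0.621600
Parallel ([0.843900] and [0.621600]): 1 − (1 − 0.843900)(1 − 0.621600) = 0.940932
Series ([0.973000] and [0.940932]): 0.973000 × 0.940932 = 0.9155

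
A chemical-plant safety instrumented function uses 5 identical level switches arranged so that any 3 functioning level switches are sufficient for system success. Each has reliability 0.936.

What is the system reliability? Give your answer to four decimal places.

0.9976

R = Σ_{i=3}^{5} C(5,i) p^i (1−p)^{5−i} with p = 0.936
C(5,3)·0.936^3·0.064^2 = 0.033588
C(5,4)·0.936^4·0.064^1 = 0.245614
C(5,5)·0.936^5·0.064^0 = 0.718421
Sum = 0.9976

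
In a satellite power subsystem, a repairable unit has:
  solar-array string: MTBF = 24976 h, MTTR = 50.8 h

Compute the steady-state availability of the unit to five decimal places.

A(solar-array string) = MTBF/(MTBF+MTTR) = 24976/(24976+50.8) = 0.99797

0.99797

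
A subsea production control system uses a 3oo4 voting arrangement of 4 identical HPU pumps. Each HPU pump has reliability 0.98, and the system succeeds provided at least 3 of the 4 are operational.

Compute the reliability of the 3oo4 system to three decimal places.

R = Σ_{i=3}^{4} C(4,i) p^i (1−p)^{4−i} with p = 0.98
C(4,3)·0.98^3·0.02^1 = 0.07530
C(4,4)·0.98^4·0.02^0 = 0.92237
Sum = 0.998

0.998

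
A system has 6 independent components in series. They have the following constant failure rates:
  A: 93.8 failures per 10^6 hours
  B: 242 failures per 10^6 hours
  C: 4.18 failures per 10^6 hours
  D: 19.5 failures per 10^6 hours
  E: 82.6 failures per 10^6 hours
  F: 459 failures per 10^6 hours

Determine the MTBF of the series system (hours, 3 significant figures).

1110

Series of exponential components: λ_sys = Σ λ_i
λ_sys = 0.0000938 + 0.000242 + 0.00000418 + 0.0000195 + 0.0000826 + 0.000459 = 9.0108e-04 /h
MTBF = 1 / λ_sys = 1110 h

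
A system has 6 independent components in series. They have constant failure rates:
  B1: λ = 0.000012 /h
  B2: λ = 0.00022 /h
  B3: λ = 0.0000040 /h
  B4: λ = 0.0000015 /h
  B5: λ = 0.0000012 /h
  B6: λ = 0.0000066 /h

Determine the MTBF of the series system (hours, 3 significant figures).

4080

Series of exponential components: λ_sys = Σ λ_i
λ_sys = 0.000012 + 0.00022 + 0.0000040 + 0.0000015 + 0.0000012 + 0.0000066 = 2.4530e-04 /h
MTBF = 1 / λ_sys = 4080 h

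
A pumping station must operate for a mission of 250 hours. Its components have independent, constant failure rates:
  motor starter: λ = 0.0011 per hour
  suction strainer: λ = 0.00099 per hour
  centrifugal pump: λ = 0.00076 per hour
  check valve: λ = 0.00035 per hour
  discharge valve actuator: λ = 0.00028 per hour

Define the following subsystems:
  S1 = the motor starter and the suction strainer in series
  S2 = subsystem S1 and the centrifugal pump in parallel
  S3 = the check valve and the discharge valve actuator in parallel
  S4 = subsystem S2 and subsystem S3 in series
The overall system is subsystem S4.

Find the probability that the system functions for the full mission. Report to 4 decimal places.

R(motor starter) = exp(−0.0011 × 250) = 0.759572
R(suction strainer) = exp(−0.00099 × 250) = 0.780750
R(centrifugal pump) = exp(−0.00076 × 250) = 0.826959
R(check valve) = exp(−0.00035 × 250) = 0.916219
R(discharge valve actuator) = exp(−0.00028 × 250) = 0.932394
Series (motor starter and suction strainer): 0.759572 × 0.780750 = 0.593036
Parallel ([0.593036] and centrifugal pump): 1 − (1 − 0.593036)(1 − 0.826959) = 0.929579
Parallel (check valve and discharge valve actuator): 1 − (1 − 0.916219)(1 − 0.932394) = 0.994336
Series ([0.929579] and [0.994336]): 0.929579 × 0.994336 = 0.9243

0.9243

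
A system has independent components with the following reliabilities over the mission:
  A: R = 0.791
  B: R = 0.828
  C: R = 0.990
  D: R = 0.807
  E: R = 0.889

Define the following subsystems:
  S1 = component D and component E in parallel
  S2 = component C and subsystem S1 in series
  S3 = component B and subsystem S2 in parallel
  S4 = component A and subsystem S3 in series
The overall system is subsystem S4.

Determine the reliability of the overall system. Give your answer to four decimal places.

0.7868

Parallel (D and E): 1 − (1 − 0.807000)(1 − 0.889000) = 0.978577
Series (C and [0.978577]): 0.990000 × 0.978577 = 0.968791
Parallel (B and [0.968791]): 1 − (1 − 0.828000)(1 − 0.968791) = 0.994632
Series (A and [0.994632]): 0.791000 × 0.994632 = 0.7868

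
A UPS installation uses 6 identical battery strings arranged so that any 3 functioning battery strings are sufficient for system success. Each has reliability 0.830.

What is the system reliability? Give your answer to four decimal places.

R = Σ_{i=3}^{6} C(6,i) p^i (1−p)^{6−i} with p = 0.830
C(6,3)·0.830^3·0.170^3 = 0.056184
C(6,4)·0.830^4·0.170^2 = 0.205732
C(6,5)·0.830^5·0.170^1 = 0.401782
C(6,6)·0.830^6·0.170^0 = 0.326940
Sum = 0.9906

0.9906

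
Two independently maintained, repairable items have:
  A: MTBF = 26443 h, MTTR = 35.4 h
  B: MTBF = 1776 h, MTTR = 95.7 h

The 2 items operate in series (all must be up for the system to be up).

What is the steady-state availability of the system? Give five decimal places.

A(A) = MTBF/(MTBF+MTTR) = 26443/(26443+35.4) = 0.998663
A(B) = MTBF/(MTBF+MTTR) = 1776/(1776+95.7) = 0.948870
Series availability: 0.998663 × 0.948870 = 0.94760

0.94760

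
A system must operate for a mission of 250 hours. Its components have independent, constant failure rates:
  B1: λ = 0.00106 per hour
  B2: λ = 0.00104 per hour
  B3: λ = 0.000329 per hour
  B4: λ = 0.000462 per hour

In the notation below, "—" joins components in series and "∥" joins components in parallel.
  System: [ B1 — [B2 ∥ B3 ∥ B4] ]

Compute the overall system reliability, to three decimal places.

0.766

R(B1) = exp(−0.00106 × 250) = 0.76721
R(B2) = exp(−0.00104 × 250) = 0.77105
R(B3) = exp(−0.000329 × 250) = 0.92104
R(B4) = exp(−0.000462 × 250) = 0.89092
Parallel (B2, B3, and B4): 1 − (1 − 0.77105)(1 − 0.92104)(1 − 0.89092) = 0.99803
Series (B1 and [0.99803]): 0.76721 × 0.99803 = 0.766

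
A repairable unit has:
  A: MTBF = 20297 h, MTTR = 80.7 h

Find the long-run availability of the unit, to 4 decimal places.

A(A) = MTBF/(MTBF+MTTR) = 20297/(20297+80.7) = 0.9960

0.9960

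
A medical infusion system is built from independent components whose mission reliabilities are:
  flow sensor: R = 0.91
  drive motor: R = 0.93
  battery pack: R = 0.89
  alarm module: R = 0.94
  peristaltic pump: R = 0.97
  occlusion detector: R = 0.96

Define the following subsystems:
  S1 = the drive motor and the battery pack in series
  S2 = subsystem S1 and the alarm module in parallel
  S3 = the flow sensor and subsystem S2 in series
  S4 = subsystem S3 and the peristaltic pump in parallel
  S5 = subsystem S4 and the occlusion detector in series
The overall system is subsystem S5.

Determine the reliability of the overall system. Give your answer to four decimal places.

Series (drive motor and battery pack): 0.930000 × 0.890000 = 0.827700
Parallel ([0.827700] and alarm module): 1 − (1 − 0.827700)(1 − 0.940000) = 0.989662
Series (flow sensor and [0.989662]): 0.910000 × 0.989662 = 0.900592
Parallel ([0.900592] and peristaltic pump): 1 − (1 − 0.900592)(1 − 0.970000) = 0.997018
Series ([0.997018] and occlusion detector): 0.997018 × 0.960000 = 0.9571

0.9571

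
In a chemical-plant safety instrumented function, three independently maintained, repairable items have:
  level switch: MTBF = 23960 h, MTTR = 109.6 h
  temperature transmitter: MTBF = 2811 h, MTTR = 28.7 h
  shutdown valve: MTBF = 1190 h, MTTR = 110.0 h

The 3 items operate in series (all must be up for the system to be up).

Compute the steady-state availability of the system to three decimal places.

A(level switch) = MTBF/(MTBF+MTTR) = 23960/(23960+109.6) = 0.995447
A(temperature transmitter) = MTBF/(MTBF+MTTR) = 2811/(2811+28.7) = 0.989893
A(shutdown valve) = MTBF/(MTBF+MTTR) = 1190/(1190+110.0) = 0.915385
Series availability: 0.995447 × 0.989893 × 0.915385 = 0.902

0.902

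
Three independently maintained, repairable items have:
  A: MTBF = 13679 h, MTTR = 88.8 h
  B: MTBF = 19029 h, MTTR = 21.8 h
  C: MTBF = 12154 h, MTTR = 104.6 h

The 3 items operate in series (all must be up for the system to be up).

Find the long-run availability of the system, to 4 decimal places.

A(A) = MTBF/(MTBF+MTTR) = 13679/(13679+88.8) = 0.993550
A(B) = MTBF/(MTBF+MTTR) = 19029/(19029+21.8) = 0.998856
A(C) = MTBF/(MTBF+MTTR) = 12154/(12154+104.6) = 0.991467
Series availability: 0.993550 × 0.998856 × 0.991467 = 0.9839

0.9839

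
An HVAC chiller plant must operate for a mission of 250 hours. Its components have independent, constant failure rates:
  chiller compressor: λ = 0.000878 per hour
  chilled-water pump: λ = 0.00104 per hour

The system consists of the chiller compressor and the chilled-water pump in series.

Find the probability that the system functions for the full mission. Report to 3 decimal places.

R(chiller compressor) = exp(−0.000878 × 250) = 0.80292
R(chilled-water pump) = exp(−0.00104 × 250) = 0.77105
Series (chiller compressor and chilled-water pump): 0.80292 × 0.77105 = 0.619

0.619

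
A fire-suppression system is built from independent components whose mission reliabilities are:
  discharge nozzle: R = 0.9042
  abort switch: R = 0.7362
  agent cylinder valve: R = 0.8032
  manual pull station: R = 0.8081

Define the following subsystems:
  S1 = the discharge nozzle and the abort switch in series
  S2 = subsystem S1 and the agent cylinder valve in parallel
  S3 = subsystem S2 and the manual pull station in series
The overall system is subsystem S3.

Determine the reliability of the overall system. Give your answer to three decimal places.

0.755

Series (discharge nozzle and abort switch): 0.90420 × 0.73620 = 0.66567
Parallel ([0.66567] and agent cylinder valve): 1 − (1 − 0.66567)(1 − 0.80320) = 0.93420
Series ([0.93420] and manual pull station): 0.93420 × 0.80810 = 0.755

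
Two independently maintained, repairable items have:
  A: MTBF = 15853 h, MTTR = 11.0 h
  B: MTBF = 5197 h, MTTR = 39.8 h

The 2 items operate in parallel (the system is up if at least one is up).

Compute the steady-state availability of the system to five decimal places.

0.99999

A(A) = MTBF/(MTBF+MTTR) = 15853/(15853+11.0) = 0.999307
A(B) = MTBF/(MTBF+MTTR) = 5197/(5197+39.8) = 0.992400
Parallel availability: 1 − (1 − 0.999307)(1 − 0.992400) = 0.99999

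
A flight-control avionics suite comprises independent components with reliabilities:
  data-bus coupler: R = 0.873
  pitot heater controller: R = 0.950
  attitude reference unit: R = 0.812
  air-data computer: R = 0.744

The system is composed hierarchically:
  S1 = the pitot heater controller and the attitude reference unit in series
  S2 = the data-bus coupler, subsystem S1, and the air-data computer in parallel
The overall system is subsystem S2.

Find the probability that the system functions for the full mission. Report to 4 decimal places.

0.9926

Series (pitot heater controller and attitude reference unit): 0.950000 × 0.812000 = 0.771400
Parallel (data-bus coupler, [0.771400], and air-data computer): 1 − (1 − 0.873000)(1 − 0.771400)(1 − 0.744000) = 0.9926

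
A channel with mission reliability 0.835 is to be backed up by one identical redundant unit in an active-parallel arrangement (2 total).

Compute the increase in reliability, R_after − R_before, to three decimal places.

0.138

R_before = 0.835
R_after = 1 − (1 − 0.835)^2 = 0.973
ΔR = 0.973 − 0.835 = 0.138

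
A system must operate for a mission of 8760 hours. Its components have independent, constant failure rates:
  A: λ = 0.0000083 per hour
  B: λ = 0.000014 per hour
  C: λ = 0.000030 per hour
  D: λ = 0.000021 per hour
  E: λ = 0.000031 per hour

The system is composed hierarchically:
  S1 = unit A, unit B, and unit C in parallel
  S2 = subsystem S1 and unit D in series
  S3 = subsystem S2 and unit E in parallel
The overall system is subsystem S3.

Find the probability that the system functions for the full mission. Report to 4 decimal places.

R(A) = exp(−0.0000083 × 8760) = 0.929872
R(B) = exp(−0.000014 × 8760) = 0.884582
R(C) = exp(−0.000030 × 8760) = 0.768896
R(D) = exp(−0.000021 × 8760) = 0.831969
R(E) = exp(−0.000031 × 8760) = 0.762190
Parallel (A, B, and C): 1 − (1 − 0.929872)(1 − 0.884582)(1 − 0.768896) = 0.998129
Series ([0.998129] and D): 0.998129 × 0.831969 = 0.830412
Parallel ([0.830412] and E): 1 − (1 − 0.830412)(1 − 0.762190) = 0.9597

0.9597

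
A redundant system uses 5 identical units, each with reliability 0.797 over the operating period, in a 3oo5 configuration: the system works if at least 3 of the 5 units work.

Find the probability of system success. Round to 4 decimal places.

R = Σ_{i=3}^{5} C(5,i) p^i (1−p)^{5−i} with p = 0.797
C(5,3)·0.797^3·0.203^2 = 0.208625
C(5,4)·0.797^4·0.203^1 = 0.409543
C(5,5)·0.797^5·0.203^0 = 0.321582
Sum = 0.9398

0.9398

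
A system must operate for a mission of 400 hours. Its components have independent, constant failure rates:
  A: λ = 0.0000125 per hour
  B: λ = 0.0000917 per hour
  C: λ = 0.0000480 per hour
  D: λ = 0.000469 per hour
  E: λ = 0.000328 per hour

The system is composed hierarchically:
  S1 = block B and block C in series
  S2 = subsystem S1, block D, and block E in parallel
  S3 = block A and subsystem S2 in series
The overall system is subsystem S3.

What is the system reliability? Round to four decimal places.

0.9939

R(A) = exp(−0.0000125 × 400) = 0.995012
R(B) = exp(−0.0000917 × 400) = 0.963985
R(C) = exp(−0.0000480 × 400) = 0.980983
R(D) = exp(−0.000469 × 400) = 0.828946
R(E) = exp(−0.000328 × 400) = 0.877042
Series (B and C): 0.963985 × 0.980983 = 0.945653
Parallel ([0.945653], D, and E): 1 − (1 − 0.945653)(1 − 0.828946)(1 − 0.877042) = 0.998857
Series (A and [0.998857]): 0.995012 × 0.998857 = 0.9939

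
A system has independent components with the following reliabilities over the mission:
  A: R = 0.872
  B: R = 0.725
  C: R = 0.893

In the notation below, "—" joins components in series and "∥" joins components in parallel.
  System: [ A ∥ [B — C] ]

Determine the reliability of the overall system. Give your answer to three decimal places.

0.955

Series (B and C): 0.72500 × 0.89300 = 0.64743
Parallel (A and [0.64743]): 1 − (1 − 0.87200)(1 − 0.64743) = 0.955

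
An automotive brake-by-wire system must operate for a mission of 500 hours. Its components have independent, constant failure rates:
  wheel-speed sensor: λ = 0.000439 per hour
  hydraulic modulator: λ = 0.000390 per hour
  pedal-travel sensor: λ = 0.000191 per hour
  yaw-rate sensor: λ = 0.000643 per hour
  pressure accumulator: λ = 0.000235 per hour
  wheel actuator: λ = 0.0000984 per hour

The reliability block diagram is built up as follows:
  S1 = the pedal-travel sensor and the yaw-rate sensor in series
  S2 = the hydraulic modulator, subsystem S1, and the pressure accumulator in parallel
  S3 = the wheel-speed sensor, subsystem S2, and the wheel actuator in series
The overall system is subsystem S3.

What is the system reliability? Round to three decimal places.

R(wheel-speed sensor) = exp(−0.000439 × 500) = 0.80292
R(hydraulic modulator) = exp(−0.000390 × 500) = 0.82283
R(pedal-travel sensor) = exp(−0.000191 × 500) = 0.90892
R(yaw-rate sensor) = exp(−0.000643 × 500) = 0.72506
R(pressure accumulator) = exp(−0.000235 × 500) = 0.88914
R(wheel actuator) = exp(−0.0000984 × 500) = 0.95199
Series (pedal-travel sensor and yaw-rate sensor): 0.90892 × 0.72506 = 0.65902
Parallel (hydraulic modulator, [0.65902], and pressure accumulator): 1 − (1 − 0.82283)(1 − 0.65902)(1 − 0.88914) = 0.99330
Series (wheel-speed sensor, [0.99330], and wheel actuator): 0.80292 × 0.99330 × 0.95199 = 0.759

0.759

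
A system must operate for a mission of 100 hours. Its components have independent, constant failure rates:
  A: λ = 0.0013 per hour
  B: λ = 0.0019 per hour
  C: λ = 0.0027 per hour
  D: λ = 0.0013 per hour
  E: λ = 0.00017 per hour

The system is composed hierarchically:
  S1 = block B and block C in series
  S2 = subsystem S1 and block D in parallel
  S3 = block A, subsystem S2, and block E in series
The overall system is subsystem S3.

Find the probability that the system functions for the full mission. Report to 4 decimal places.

0.8245

R(A) = exp(−0.0013 × 100) = 0.878095
R(B) = exp(−0.0019 × 100) = 0.826959
R(C) = exp(−0.0027 × 100) = 0.763379
R(D) = exp(−0.0013 × 100) = 0.878095
R(E) = exp(−0.00017 × 100) = 0.983144
Series (B and C): 0.826959 × 0.763379 = 0.631283
Parallel ([0.631283] and D): 1 − (1 − 0.631283)(1 − 0.878095) = 0.955052
Series (A, [0.955052], and E): 0.878095 × 0.955052 × 0.983144 = 0.8245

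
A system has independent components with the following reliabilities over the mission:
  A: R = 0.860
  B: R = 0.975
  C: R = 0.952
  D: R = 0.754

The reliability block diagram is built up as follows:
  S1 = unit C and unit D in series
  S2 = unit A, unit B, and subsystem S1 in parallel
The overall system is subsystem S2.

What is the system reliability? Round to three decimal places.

0.999

Series (C and D): 0.95200 × 0.75400 = 0.71781
Parallel (A, B, and [0.71781]): 1 − (1 − 0.86000)(1 − 0.97500)(1 − 0.71781) = 0.999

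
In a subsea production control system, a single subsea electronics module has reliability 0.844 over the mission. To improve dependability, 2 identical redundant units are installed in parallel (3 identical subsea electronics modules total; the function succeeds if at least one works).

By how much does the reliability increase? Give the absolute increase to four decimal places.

R_before = 0.844
R_after = 1 − (1 − 0.844)^3 = 0.9962
ΔR = 0.9962 − 0.844 = 0.1522

0.1522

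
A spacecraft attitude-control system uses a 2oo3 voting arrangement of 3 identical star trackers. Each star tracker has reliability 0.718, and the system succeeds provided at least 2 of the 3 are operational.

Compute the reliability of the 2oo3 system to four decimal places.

R = Σ_{i=2}^{3} C(3,i) p^i (1−p)^{3−i} with p = 0.718
C(3,2)·0.718^2·0.282^1 = 0.436133
C(3,3)·0.718^3·0.282^0 = 0.370146
Sum = 0.8063

0.8063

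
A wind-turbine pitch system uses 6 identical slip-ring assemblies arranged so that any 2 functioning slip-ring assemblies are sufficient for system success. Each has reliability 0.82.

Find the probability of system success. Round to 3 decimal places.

R = Σ_{i=2}^{6} C(6,i) p^i (1−p)^{6−i} with p = 0.82
C(6,2)·0.82^2·0.18^4 = 0.01059
C(6,3)·0.82^3·0.18^3 = 0.06431
C(6,4)·0.82^4·0.18^2 = 0.21973
C(6,5)·0.82^5·0.18^1 = 0.40040
C(6,6)·0.82^6·0.18^0 = 0.30401
Sum = 0.999

0.999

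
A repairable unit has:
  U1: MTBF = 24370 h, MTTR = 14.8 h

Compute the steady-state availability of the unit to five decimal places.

A(U1) = MTBF/(MTBF+MTTR) = 24370/(24370+14.8) = 0.99939

0.99939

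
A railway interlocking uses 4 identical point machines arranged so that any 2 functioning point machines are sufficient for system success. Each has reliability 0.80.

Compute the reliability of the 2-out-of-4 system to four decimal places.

0.9728

R = Σ_{i=2}^{4} C(4,i) p^i (1−p)^{4−i} with p = 0.80
C(4,2)·0.80^2·0.20^2 = 0.153600
C(4,3)·0.80^3·0.20^1 = 0.409600
C(4,4)·0.80^4·0.20^0 = 0.409600
Sum = 0.9728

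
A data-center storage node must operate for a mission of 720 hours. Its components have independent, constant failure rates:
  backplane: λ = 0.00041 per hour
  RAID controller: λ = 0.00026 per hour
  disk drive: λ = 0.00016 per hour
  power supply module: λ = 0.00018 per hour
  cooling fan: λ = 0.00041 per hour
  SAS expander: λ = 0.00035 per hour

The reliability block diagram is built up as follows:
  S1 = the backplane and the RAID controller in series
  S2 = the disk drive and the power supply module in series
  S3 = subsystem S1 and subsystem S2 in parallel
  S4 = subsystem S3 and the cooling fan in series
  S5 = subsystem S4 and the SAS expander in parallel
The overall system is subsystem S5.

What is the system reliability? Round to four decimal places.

R(backplane) = exp(−0.00041 × 720) = 0.744383
R(RAID controller) = exp(−0.00026 × 720) = 0.829278
R(disk drive) = exp(−0.00016 × 720) = 0.891188
R(power supply module) = exp(−0.00018 × 720) = 0.878447
R(cooling fan) = exp(−0.00041 × 720) = 0.744383
R(SAS expander) = exp(−0.00035 × 720) = 0.777245
Series (backplane and RAID controller): 0.744383 × 0.829278 = 0.617300
Series (disk drive and power supply module): 0.891188 × 0.878447 = 0.782861
Parallel ([0.617300] and [0.782861]): 1 − (1 − 0.617300)(1 − 0.782861) = 0.916901
Series ([0.916901] and cooling fan): 0.916901 × 0.744383 = 0.682526
Parallel ([0.682526] and SAS expander): 1 − (1 − 0.682526)(1 − 0.777245) = 0.9293

0.9293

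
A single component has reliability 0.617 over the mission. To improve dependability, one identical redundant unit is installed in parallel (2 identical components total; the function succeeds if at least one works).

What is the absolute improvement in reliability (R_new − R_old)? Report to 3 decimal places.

R_before = 0.617
R_after = 1 − (1 − 0.617)^2 = 0.853
ΔR = 0.853 − 0.617 = 0.236

0.236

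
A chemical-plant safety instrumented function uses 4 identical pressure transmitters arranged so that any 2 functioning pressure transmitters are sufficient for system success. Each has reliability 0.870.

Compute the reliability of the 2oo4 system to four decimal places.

R = Σ_{i=2}^{4} C(4,i) p^i (1−p)^{4−i} with p = 0.870
C(4,2)·0.870^2·0.130^2 = 0.076750
C(4,3)·0.870^3·0.130^1 = 0.342422
C(4,4)·0.870^4·0.130^0 = 0.572898
Sum = 0.9921

0.9921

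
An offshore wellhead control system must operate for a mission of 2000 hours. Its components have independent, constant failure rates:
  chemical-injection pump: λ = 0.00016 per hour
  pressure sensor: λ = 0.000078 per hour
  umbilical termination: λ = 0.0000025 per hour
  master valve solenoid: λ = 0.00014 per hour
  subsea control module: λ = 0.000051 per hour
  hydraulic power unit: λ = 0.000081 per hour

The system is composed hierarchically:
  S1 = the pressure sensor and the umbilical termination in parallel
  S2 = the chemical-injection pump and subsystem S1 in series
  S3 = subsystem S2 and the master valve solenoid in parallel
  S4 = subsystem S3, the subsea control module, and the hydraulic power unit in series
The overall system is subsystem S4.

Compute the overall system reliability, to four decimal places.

R(chemical-injection pump) = exp(−0.00016 × 2000) = 0.726149
R(pressure sensor) = exp(−0.000078 × 2000) = 0.855559
R(umbilical termination) = exp(−0.0000025 × 2000) = 0.995012
R(master valve solenoid) = exp(−0.00014 × 2000) = 0.755784
R(subsea control module) = exp(−0.000051 × 2000) = 0.903030
R(hydraulic power unit) = exp(−0.000081 × 2000) = 0.850441
Parallel (pressure sensor and umbilical termination): 1 − (1 − 0.855559)(1 − 0.995012) = 0.999280
Series (chemical-injection pump and [0.999280]): 0.726149 × 0.999280 = 0.725626
Parallel ([0.725626] and master valve solenoid): 1 − (1 − 0.725626)(1 − 0.755784) = 0.932993
Series ([0.932993], subsea control module, and hydraulic power unit): 0.932993 × 0.903030 × 0.850441 = 0.7165

0.7165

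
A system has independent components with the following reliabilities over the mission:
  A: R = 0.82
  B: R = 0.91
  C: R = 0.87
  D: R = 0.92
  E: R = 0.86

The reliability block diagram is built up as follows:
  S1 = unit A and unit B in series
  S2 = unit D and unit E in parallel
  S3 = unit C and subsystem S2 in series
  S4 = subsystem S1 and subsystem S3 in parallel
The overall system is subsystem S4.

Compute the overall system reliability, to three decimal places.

Series (A and B): 0.82000 × 0.91000 = 0.74620
Parallel (D and E): 1 − (1 − 0.92000)(1 − 0.86000) = 0.98880
Series (C and [0.98880]): 0.87000 × 0.98880 = 0.86026
Parallel ([0.74620] and [0.86026]): 1 − (1 − 0.74620)(1 − 0.86026) = 0.965

0.965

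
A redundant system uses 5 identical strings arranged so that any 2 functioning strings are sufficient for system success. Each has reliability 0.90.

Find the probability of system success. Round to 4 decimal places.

0.9995

R = Σ_{i=2}^{5} C(5,i) p^i (1−p)^{5−i} with p = 0.90
C(5,2)·0.90^2·0.10^3 = 0.008100
C(5,3)·0.90^3·0.10^2 = 0.072900
C(5,4)·0.90^4·0.10^1 = 0.328050
C(5,5)·0.90^5·0.10^0 = 0.590490
Sum = 0.9995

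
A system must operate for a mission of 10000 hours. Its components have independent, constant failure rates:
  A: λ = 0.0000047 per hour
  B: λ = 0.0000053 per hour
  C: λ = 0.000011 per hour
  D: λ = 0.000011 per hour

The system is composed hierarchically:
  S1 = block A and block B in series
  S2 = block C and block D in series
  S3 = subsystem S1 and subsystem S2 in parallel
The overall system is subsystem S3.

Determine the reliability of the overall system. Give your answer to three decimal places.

0.981

R(A) = exp(−0.0000047 × 10000) = 0.95409
R(B) = exp(−0.0000053 × 10000) = 0.94838
R(C) = exp(−0.000011 × 10000) = 0.89583
R(D) = exp(−0.000011 × 10000) = 0.89583
Series (A and B): 0.95409 × 0.94838 = 0.90484
Series (C and D): 0.89583 × 0.89583 = 0.80251
Parallel ([0.90484] and [0.80251]): 1 − (1 − 0.90484)(1 − 0.80251) = 0.981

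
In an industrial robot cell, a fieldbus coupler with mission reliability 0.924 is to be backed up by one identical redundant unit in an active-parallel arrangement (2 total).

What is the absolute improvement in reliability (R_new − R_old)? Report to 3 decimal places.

R_before = 0.924
R_after = 1 − (1 − 0.924)^2 = 0.994
ΔR = 0.994 − 0.924 = 0.070

0.070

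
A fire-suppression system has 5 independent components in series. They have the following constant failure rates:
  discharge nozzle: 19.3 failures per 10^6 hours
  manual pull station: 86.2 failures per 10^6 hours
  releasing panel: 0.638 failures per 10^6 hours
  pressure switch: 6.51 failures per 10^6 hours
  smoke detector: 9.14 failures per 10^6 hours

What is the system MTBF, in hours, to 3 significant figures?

8210

Series of exponential components: λ_sys = Σ λ_i
λ_sys = 0.0000193 + 0.0000862 + 0.000000638 + 0.00000651 + 0.00000914 = 1.2179e-04 /h
MTBF = 1 / λ_sys = 8210 h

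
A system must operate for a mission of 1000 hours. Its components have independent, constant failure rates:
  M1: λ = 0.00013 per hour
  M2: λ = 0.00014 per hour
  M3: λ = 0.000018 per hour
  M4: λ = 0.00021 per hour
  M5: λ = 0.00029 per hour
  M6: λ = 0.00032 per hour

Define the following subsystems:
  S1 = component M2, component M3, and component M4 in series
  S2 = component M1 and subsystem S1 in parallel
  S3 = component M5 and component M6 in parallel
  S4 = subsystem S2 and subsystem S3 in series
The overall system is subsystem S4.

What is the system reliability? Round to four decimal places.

R(M1) = exp(−0.00013 × 1000) = 0.878095
R(M2) = exp(−0.00014 × 1000) = 0.869358
R(M3) = exp(−0.000018 × 1000) = 0.982161
R(M4) = exp(−0.00021 × 1000) = 0.810584
R(M5) = exp(−0.00029 × 1000) = 0.748264
R(M6) = exp(−0.00032 × 1000) = 0.726149
Series (M2, M3, and M4): 0.869358 × 0.982161 × 0.810584 = 0.692117
Parallel (M1 and [0.692117]): 1 − (1 − 0.878095)(1 − 0.692117) = 0.962468
Parallel (M5 and M6): 1 − (1 − 0.748264)(1 − 0.726149) = 0.931062
Series ([0.962468] and [0.931062]): 0.962468 × 0.931062 = 0.8961

0.8961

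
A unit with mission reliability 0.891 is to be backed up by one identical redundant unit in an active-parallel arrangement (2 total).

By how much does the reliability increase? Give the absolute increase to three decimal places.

0.097

R_before = 0.891
R_after = 1 − (1 − 0.891)^2 = 0.988
ΔR = 0.988 − 0.891 = 0.097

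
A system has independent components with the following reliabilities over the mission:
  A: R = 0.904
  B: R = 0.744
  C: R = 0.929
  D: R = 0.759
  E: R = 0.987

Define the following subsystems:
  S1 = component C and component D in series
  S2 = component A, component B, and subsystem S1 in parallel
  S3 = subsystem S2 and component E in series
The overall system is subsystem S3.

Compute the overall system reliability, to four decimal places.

0.9798

Series (C and D): 0.929000 × 0.759000 = 0.705111
Parallel (A, B, and [0.705111]): 1 − (1 − 0.904000)(1 − 0.744000)(1 − 0.705111) = 0.992753
Series ([0.992753] and E): 0.992753 × 0.987000 = 0.9798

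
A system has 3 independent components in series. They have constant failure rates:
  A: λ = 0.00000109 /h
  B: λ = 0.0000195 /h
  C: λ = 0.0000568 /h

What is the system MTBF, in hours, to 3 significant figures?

12900

Series of exponential components: λ_sys = Σ λ_i
λ_sys = 0.00000109 + 0.0000195 + 0.0000568 = 7.7390e-05 /h
MTBF = 1 / λ_sys = 12900 h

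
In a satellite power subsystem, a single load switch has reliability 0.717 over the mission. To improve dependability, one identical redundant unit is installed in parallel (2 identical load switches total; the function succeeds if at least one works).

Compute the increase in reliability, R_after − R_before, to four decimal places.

0.2029

R_before = 0.717
R_after = 1 − (1 − 0.717)^2 = 0.9199
ΔR = 0.9199 − 0.717 = 0.2029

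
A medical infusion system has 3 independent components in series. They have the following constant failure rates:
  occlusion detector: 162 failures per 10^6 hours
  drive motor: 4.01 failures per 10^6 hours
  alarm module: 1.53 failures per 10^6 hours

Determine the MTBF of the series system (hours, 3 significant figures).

5970

Series of exponential components: λ_sys = Σ λ_i
λ_sys = 0.000162 + 0.00000401 + 0.00000153 = 1.6754e-04 /h
MTBF = 1 / λ_sys = 5970 h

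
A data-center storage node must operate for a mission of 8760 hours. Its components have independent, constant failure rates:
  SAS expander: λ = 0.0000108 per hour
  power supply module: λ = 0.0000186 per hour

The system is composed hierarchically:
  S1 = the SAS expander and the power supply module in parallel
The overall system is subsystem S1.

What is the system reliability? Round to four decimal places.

0.9864

R(SAS expander) = exp(−0.0000108 × 8760) = 0.909729
R(power supply module) = exp(−0.0000186 × 8760) = 0.849646
Parallel (SAS expander and power supply module): 1 − (1 − 0.909729)(1 − 0.849646) = 0.9864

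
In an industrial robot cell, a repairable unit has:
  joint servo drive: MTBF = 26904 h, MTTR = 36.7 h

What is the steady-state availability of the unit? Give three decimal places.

0.999

A(joint servo drive) = MTBF/(MTBF+MTTR) = 26904/(26904+36.7) = 0.999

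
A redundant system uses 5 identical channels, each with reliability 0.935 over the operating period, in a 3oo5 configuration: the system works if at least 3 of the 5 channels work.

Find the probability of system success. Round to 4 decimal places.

0.9975

R = Σ_{i=3}^{5} C(5,i) p^i (1−p)^{5−i} with p = 0.935
C(5,3)·0.935^3·0.065^2 = 0.034535
C(5,4)·0.935^4·0.065^1 = 0.248388
C(5,5)·0.935^5·0.065^0 = 0.714592
Sum = 0.9975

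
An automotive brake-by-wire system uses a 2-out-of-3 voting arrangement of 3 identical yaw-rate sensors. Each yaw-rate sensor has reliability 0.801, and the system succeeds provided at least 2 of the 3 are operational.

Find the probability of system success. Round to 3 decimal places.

0.897

R = Σ_{i=2}^{3} C(3,i) p^i (1−p)^{3−i} with p = 0.801
C(3,2)·0.801^2·0.199^1 = 0.38304
C(3,3)·0.801^3·0.199^0 = 0.51392
Sum = 0.897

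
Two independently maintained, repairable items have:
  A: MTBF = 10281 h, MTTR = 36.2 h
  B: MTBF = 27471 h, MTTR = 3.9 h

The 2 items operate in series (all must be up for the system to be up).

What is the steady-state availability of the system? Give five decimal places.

A(A) = MTBF/(MTBF+MTTR) = 10281/(10281+36.2) = 0.996491
A(B) = MTBF/(MTBF+MTTR) = 27471/(27471+3.9) = 0.999858
Series availability: 0.996491 × 0.999858 = 0.99635

0.99635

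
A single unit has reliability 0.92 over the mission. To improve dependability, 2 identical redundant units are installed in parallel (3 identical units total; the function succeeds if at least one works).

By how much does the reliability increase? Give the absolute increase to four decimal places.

R_before = 0.92
R_after = 1 − (1 − 0.92)^3 = 0.9995
ΔR = 0.9995 − 0.92 = 0.0795

0.0795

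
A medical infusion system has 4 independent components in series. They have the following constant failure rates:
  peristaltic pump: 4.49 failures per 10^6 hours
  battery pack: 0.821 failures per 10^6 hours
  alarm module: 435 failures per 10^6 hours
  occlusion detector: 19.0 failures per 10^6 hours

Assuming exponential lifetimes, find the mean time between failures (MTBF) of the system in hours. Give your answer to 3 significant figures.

2180

Series of exponential components: λ_sys = Σ λ_i
λ_sys = 0.00000449 + 0.000000821 + 0.000435 + 0.0000190 = 4.5931e-04 /h
MTBF = 1 / λ_sys = 2180 h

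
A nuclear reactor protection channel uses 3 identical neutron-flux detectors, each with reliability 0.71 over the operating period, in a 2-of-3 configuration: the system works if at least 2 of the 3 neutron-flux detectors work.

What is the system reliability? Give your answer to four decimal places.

0.7965

R = Σ_{i=2}^{3} C(3,i) p^i (1−p)^{3−i} with p = 0.71
C(3,2)·0.71^2·0.29^1 = 0.438567
C(3,3)·0.71^3·0.29^0 = 0.357911
Sum = 0.7965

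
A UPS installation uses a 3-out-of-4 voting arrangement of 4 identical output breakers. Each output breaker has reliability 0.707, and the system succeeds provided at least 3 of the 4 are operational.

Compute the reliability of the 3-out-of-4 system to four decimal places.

R = Σ_{i=3}^{4} C(4,i) p^i (1−p)^{4−i} with p = 0.707
C(4,3)·0.707^3·0.293^1 = 0.414177
C(4,4)·0.707^4·0.293^0 = 0.249849
Sum = 0.6640

0.6640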